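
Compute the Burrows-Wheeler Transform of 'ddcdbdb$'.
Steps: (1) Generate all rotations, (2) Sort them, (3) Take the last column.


Rotations (sorted):
  0: $ddcdbdb -> last char: b
  1: b$ddcdbd -> last char: d
  2: bdb$ddcd -> last char: d
  3: cdbdb$dd -> last char: d
  4: db$ddcdb -> last char: b
  5: dbdb$ddc -> last char: c
  6: dcdbdb$d -> last char: d
  7: ddcdbdb$ -> last char: $


BWT = bdddbcd$


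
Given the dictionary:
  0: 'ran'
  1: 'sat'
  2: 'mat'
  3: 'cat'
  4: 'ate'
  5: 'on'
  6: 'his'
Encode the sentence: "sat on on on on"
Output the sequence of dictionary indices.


Look up each word in the dictionary:
  'sat' -> 1
  'on' -> 5
  'on' -> 5
  'on' -> 5
  'on' -> 5

Encoded: [1, 5, 5, 5, 5]


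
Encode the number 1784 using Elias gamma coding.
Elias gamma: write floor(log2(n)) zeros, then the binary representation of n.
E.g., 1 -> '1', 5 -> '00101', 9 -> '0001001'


num_bits = floor(log2(1784)) + 1 = 11
leading_zeros = num_bits - 1 = 10
binary(1784) = 11011111000

Elias gamma(1784) = '0000000000' + '11011111000' = 000000000011011111000 (21 bits)


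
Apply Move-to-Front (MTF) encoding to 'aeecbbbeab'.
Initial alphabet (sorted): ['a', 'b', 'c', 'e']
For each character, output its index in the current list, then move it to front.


MTF encoding:
'a': index 0 in ['a', 'b', 'c', 'e'] -> ['a', 'b', 'c', 'e']
'e': index 3 in ['a', 'b', 'c', 'e'] -> ['e', 'a', 'b', 'c']
'e': index 0 in ['e', 'a', 'b', 'c'] -> ['e', 'a', 'b', 'c']
'c': index 3 in ['e', 'a', 'b', 'c'] -> ['c', 'e', 'a', 'b']
'b': index 3 in ['c', 'e', 'a', 'b'] -> ['b', 'c', 'e', 'a']
'b': index 0 in ['b', 'c', 'e', 'a'] -> ['b', 'c', 'e', 'a']
'b': index 0 in ['b', 'c', 'e', 'a'] -> ['b', 'c', 'e', 'a']
'e': index 2 in ['b', 'c', 'e', 'a'] -> ['e', 'b', 'c', 'a']
'a': index 3 in ['e', 'b', 'c', 'a'] -> ['a', 'e', 'b', 'c']
'b': index 2 in ['a', 'e', 'b', 'c'] -> ['b', 'a', 'e', 'c']


Output: [0, 3, 0, 3, 3, 0, 0, 2, 3, 2]


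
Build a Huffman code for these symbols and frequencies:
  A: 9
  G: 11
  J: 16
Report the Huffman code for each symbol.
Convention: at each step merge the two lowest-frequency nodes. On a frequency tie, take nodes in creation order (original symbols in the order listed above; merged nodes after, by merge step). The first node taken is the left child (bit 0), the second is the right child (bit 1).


Huffman tree construction:
Step 1: Merge A(9) + G(11) = 20
Step 2: Merge J(16) + (A+G)(20) = 36
Read each symbol's code off the tree from the root (left child = 0, right child = 1).

Codes:
  A: 10 (length 2)
  G: 11 (length 2)
  J: 0 (length 1)
Average code length: 56/36 = 1.5556 bits/symbol


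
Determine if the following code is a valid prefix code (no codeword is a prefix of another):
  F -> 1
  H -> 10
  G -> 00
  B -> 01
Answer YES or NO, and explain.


Checking each pair (does one codeword prefix another?):
  F='1' vs H='10': prefix -- VIOLATION

NO -- this is NOT a valid prefix code. F (1) is a prefix of H (10).


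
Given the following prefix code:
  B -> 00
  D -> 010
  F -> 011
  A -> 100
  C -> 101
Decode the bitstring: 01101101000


Decoding step by step:
Bits 011 -> F
Bits 011 -> F
Bits 010 -> D
Bits 00 -> B


Decoded message: FFDB


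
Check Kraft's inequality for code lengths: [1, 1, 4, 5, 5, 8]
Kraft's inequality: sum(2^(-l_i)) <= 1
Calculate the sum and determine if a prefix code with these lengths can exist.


Sum = 2^(-1) + 2^(-1) + 2^(-4) + 2^(-5) + 2^(-5) + 2^(-8)
    = 0.5 + 0.5 + 0.0625 + 0.03125 + 0.03125 + 0.00390625
    = 289/256 = 1.12890625
Since 1.12890625 > 1, Kraft's inequality is NOT satisfied.
A prefix code with these lengths CANNOT exist.

Kraft sum = 1.12890625. Not satisfied.


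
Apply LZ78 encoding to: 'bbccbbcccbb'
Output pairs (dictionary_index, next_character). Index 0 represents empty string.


LZ78 encoding steps:
Dictionary: {0: ''}
Step 1: w='' (idx 0), next='b' -> output (0, 'b'), add 'b' as idx 1
Step 2: w='b' (idx 1), next='c' -> output (1, 'c'), add 'bc' as idx 2
Step 3: w='' (idx 0), next='c' -> output (0, 'c'), add 'c' as idx 3
Step 4: w='b' (idx 1), next='b' -> output (1, 'b'), add 'bb' as idx 4
Step 5: w='c' (idx 3), next='c' -> output (3, 'c'), add 'cc' as idx 5
Step 6: w='c' (idx 3), next='b' -> output (3, 'b'), add 'cb' as idx 6
Step 7: w='b' (idx 1), end of input -> output (1, '')


Encoded: [(0, 'b'), (1, 'c'), (0, 'c'), (1, 'b'), (3, 'c'), (3, 'b'), (1, '')]


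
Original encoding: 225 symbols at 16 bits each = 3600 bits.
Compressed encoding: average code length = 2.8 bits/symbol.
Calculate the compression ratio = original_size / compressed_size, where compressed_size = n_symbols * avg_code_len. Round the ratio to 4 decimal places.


original_size = n_symbols * orig_bits = 225 * 16 = 3600 bits
compressed_size = n_symbols * avg_code_len = 225 * 2.8 = 630.0 bits
ratio = original_size / compressed_size = 3600 / 630.0 = 5.7143

Compression ratio = 5.7143


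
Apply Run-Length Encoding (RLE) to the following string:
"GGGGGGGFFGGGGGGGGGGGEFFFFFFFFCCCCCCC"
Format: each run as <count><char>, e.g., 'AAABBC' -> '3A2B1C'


Scanning runs left to right:
  i=0: run of 'G' x 7 -> '7G'
  i=7: run of 'F' x 2 -> '2F'
  i=9: run of 'G' x 11 -> '11G'
  i=20: run of 'E' x 1 -> '1E'
  i=21: run of 'F' x 8 -> '8F'
  i=29: run of 'C' x 7 -> '7C'

RLE = 7G2F11G1E8F7C


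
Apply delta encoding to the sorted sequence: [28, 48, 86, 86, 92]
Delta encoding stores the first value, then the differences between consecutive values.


First value: 28
Deltas:
  48 - 28 = 20
  86 - 48 = 38
  86 - 86 = 0
  92 - 86 = 6


Delta encoded: [28, 20, 38, 0, 6]


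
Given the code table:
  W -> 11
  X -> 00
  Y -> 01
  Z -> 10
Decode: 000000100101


Decoding:
00 -> X
00 -> X
00 -> X
10 -> Z
01 -> Y
01 -> Y


Result: XXXZYY


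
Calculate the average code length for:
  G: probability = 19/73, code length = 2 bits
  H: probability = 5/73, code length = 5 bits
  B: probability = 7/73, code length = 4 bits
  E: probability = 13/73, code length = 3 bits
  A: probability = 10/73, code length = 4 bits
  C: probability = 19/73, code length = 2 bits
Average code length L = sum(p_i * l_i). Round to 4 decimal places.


Weighted contributions p_i * l_i:
  G: (19/73) * 2 = 38/73
  H: (5/73) * 5 = 25/73
  B: (7/73) * 4 = 28/73
  E: (13/73) * 3 = 39/73
  A: (10/73) * 4 = 40/73
  C: (19/73) * 2 = 38/73
Sum = (38 + 25 + 28 + 39 + 40 + 38)/73 = 208/73

L = 208/73 = 2.8493 bits/symbol


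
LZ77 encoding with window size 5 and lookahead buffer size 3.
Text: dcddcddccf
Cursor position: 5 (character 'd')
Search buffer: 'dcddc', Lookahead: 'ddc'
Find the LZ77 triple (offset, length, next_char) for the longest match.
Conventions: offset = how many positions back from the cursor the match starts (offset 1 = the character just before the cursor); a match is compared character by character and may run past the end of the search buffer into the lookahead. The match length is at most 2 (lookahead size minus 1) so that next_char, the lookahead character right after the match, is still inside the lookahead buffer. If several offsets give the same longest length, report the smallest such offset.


Try each offset into the search buffer:
  offset=1 (pos 4, char 'c'): match length 0
  offset=2 (pos 3, char 'd'): match length 1
  offset=3 (pos 2, char 'd'): match length 2
  offset=4 (pos 1, char 'c'): match length 0
  offset=5 (pos 0, char 'd'): match length 1
Longest match has length 2 at offset 3.
next_char = character at position 5 + 2 = 7 -> 'c'

Best match: offset=3, length=2 (matching 'dd' starting at position 2)
LZ77 triple: (3, 2, 'c')


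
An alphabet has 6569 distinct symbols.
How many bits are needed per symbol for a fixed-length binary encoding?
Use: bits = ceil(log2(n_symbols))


log2(6569) = 12.6815
Bracket: 2^12 = 4096 < 6569 <= 2^13 = 8192
So ceil(log2(6569)) = 13

bits = ceil(log2(6569)) = ceil(12.6815) = 13 bits


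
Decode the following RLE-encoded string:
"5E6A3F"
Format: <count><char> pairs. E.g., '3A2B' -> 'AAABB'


Expanding each <count><char> pair:
  5E -> 'EEEEE'
  6A -> 'AAAAAA'
  3F -> 'FFF'

Decoded = EEEEEAAAAAAFFF


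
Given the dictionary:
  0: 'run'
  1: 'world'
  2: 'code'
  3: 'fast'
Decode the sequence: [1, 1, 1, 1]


Look up each index in the dictionary:
  1 -> 'world'
  1 -> 'world'
  1 -> 'world'
  1 -> 'world'

Decoded: "world world world world"


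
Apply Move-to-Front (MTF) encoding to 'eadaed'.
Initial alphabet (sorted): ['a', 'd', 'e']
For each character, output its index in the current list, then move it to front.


MTF encoding:
'e': index 2 in ['a', 'd', 'e'] -> ['e', 'a', 'd']
'a': index 1 in ['e', 'a', 'd'] -> ['a', 'e', 'd']
'd': index 2 in ['a', 'e', 'd'] -> ['d', 'a', 'e']
'a': index 1 in ['d', 'a', 'e'] -> ['a', 'd', 'e']
'e': index 2 in ['a', 'd', 'e'] -> ['e', 'a', 'd']
'd': index 2 in ['e', 'a', 'd'] -> ['d', 'e', 'a']


Output: [2, 1, 2, 1, 2, 2]


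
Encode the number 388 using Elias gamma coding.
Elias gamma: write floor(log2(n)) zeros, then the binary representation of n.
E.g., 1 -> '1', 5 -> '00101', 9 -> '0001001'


num_bits = floor(log2(388)) + 1 = 9
leading_zeros = num_bits - 1 = 8
binary(388) = 110000100

Elias gamma(388) = '00000000' + '110000100' = 00000000110000100 (17 bits)


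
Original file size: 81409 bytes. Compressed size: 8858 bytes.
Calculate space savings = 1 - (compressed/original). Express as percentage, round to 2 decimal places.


ratio = compressed/original = 8858/81409 = 0.108809
savings = 1 - ratio = 1 - 0.108809 = 0.891191
as a percentage: 0.891191 * 100 = 89.12%

Space savings = 1 - 8858/81409 = 89.12%


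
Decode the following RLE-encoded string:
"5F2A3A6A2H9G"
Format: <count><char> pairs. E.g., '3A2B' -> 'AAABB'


Expanding each <count><char> pair:
  5F -> 'FFFFF'
  2A -> 'AA'
  3A -> 'AAA'
  6A -> 'AAAAAA'
  2H -> 'HH'
  9G -> 'GGGGGGGGG'

Decoded = FFFFFAAAAAAAAAAAHHGGGGGGGGG


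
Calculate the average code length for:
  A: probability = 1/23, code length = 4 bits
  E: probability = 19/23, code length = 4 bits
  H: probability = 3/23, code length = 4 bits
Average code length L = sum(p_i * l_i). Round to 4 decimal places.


Weighted contributions p_i * l_i:
  A: (1/23) * 4 = 4/23
  E: (19/23) * 4 = 76/23
  H: (3/23) * 4 = 12/23
Sum = (4 + 76 + 12)/23 = 92/23

L = 92/23 = 4.0000 bits/symbol


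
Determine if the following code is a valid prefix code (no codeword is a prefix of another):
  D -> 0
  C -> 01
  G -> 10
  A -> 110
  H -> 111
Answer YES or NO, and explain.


Checking each pair (does one codeword prefix another?):
  D='0' vs C='01': prefix -- VIOLATION

NO -- this is NOT a valid prefix code. D (0) is a prefix of C (01).


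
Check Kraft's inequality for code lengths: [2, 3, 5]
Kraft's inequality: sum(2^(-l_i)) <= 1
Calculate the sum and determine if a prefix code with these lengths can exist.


Sum = 2^(-2) + 2^(-3) + 2^(-5)
    = 0.25 + 0.125 + 0.03125
    = 13/32 = 0.40625
Since 0.40625 <= 1, Kraft's inequality IS satisfied.
A prefix code with these lengths CAN exist.

Kraft sum = 0.40625. Satisfied.


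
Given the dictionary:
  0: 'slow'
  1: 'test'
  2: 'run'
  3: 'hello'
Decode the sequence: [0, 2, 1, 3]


Look up each index in the dictionary:
  0 -> 'slow'
  2 -> 'run'
  1 -> 'test'
  3 -> 'hello'

Decoded: "slow run test hello"


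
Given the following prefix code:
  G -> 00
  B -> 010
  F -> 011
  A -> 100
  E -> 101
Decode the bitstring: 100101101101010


Decoding step by step:
Bits 100 -> A
Bits 101 -> E
Bits 101 -> E
Bits 101 -> E
Bits 010 -> B


Decoded message: AEEEB


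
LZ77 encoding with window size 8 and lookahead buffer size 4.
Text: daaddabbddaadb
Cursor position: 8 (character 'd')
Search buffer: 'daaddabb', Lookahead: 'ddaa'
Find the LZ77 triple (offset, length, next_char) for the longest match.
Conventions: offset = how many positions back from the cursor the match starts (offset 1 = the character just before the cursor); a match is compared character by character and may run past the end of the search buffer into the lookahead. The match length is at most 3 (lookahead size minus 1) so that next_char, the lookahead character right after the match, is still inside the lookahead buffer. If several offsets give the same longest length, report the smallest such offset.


Try each offset into the search buffer:
  offset=1 (pos 7, char 'b'): match length 0
  offset=2 (pos 6, char 'b'): match length 0
  offset=3 (pos 5, char 'a'): match length 0
  offset=4 (pos 4, char 'd'): match length 1
  offset=5 (pos 3, char 'd'): match length 3
  offset=6 (pos 2, char 'a'): match length 0
  offset=7 (pos 1, char 'a'): match length 0
  offset=8 (pos 0, char 'd'): match length 1
Longest match has length 3 at offset 5.
next_char = character at position 8 + 3 = 11 -> 'a'

Best match: offset=5, length=3 (matching 'dda' starting at position 3)
LZ77 triple: (5, 3, 'a')


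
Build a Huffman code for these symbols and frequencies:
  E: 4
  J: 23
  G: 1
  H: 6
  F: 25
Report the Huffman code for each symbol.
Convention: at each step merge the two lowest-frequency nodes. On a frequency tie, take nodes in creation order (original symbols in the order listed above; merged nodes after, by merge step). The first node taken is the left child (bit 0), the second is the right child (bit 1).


Huffman tree construction:
Step 1: Merge G(1) + E(4) = 5
Step 2: Merge (G+E)(5) + H(6) = 11
Step 3: Merge ((G+E)+H)(11) + J(23) = 34
Step 4: Merge F(25) + (((G+E)+H)+J)(34) = 59
Read each symbol's code off the tree from the root (left child = 0, right child = 1).

Codes:
  E: 1001 (length 4)
  J: 11 (length 2)
  G: 1000 (length 4)
  H: 101 (length 3)
  F: 0 (length 1)
Average code length: 109/59 = 1.8475 bits/symbol


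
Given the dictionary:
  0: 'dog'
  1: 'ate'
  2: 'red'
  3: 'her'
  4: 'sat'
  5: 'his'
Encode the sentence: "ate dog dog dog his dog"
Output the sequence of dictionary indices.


Look up each word in the dictionary:
  'ate' -> 1
  'dog' -> 0
  'dog' -> 0
  'dog' -> 0
  'his' -> 5
  'dog' -> 0

Encoded: [1, 0, 0, 0, 5, 0]


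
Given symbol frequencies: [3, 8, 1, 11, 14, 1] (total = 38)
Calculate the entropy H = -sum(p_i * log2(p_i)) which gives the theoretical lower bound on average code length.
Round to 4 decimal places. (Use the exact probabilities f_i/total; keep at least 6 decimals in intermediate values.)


Per-symbol terms -p_i * log2(p_i) with p_i = f_i/38:
  p = 3/38 = 0.078947: log2(p) = -3.662965, -p*log2(p) = 0.289181
  p = 8/38 = 0.210526: log2(p) = -2.247928, -p*log2(p) = 0.473248
  p = 1/38 = 0.026316: log2(p) = -5.247928, -p*log2(p) = 0.138103
  p = 11/38 = 0.289474: log2(p) = -1.788496, -p*log2(p) = 0.517722
  p = 14/38 = 0.368421: log2(p) = -1.440573, -p*log2(p) = 0.530737
  p = 1/38 = 0.026316: log2(p) = -5.247928, -p*log2(p) = 0.138103
H = 0.289181 + 0.473248 + 0.138103 + 0.517722 + 0.530737 + 0.138103 = 2.087094

H = 2.0871 bits/symbol


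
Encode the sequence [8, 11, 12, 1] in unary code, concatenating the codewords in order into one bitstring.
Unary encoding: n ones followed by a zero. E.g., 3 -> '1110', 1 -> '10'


Encode each number as n ones followed by a terminating 0:
  8 -> 111111110 (9 bits)
  11 -> 111111111110 (12 bits)
  12 -> 1111111111110 (13 bits)
  1 -> 10 (2 bits)
Total length = 9 + 12 + 13 + 2 = 36 bits.

Unary([8, 11, 12, 1]) = 111111110111111111110111111111111010 (36 bits)


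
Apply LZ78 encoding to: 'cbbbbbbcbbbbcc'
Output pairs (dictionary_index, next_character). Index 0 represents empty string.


LZ78 encoding steps:
Dictionary: {0: ''}
Step 1: w='' (idx 0), next='c' -> output (0, 'c'), add 'c' as idx 1
Step 2: w='' (idx 0), next='b' -> output (0, 'b'), add 'b' as idx 2
Step 3: w='b' (idx 2), next='b' -> output (2, 'b'), add 'bb' as idx 3
Step 4: w='bb' (idx 3), next='b' -> output (3, 'b'), add 'bbb' as idx 4
Step 5: w='c' (idx 1), next='b' -> output (1, 'b'), add 'cb' as idx 5
Step 6: w='bbb' (idx 4), next='c' -> output (4, 'c'), add 'bbbc' as idx 6
Step 7: w='c' (idx 1), end of input -> output (1, '')


Encoded: [(0, 'c'), (0, 'b'), (2, 'b'), (3, 'b'), (1, 'b'), (4, 'c'), (1, '')]


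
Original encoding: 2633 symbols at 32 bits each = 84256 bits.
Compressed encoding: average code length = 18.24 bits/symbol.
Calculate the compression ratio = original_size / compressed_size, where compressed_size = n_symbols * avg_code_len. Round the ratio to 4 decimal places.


original_size = n_symbols * orig_bits = 2633 * 32 = 84256 bits
compressed_size = n_symbols * avg_code_len = 2633 * 18.24 = 48025.92 bits
ratio = original_size / compressed_size = 84256 / 48025.92 = 1.7544

Compression ratio = 1.7544


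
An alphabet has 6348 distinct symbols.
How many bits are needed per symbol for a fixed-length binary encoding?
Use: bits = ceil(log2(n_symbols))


log2(6348) = 12.6321
Bracket: 2^12 = 4096 < 6348 <= 2^13 = 8192
So ceil(log2(6348)) = 13

bits = ceil(log2(6348)) = ceil(12.6321) = 13 bits


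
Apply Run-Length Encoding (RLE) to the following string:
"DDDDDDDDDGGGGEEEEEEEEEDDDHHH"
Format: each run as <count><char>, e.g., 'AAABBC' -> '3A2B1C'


Scanning runs left to right:
  i=0: run of 'D' x 9 -> '9D'
  i=9: run of 'G' x 4 -> '4G'
  i=13: run of 'E' x 9 -> '9E'
  i=22: run of 'D' x 3 -> '3D'
  i=25: run of 'H' x 3 -> '3H'

RLE = 9D4G9E3D3H


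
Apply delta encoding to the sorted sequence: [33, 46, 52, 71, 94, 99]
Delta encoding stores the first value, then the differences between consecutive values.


First value: 33
Deltas:
  46 - 33 = 13
  52 - 46 = 6
  71 - 52 = 19
  94 - 71 = 23
  99 - 94 = 5


Delta encoded: [33, 13, 6, 19, 23, 5]


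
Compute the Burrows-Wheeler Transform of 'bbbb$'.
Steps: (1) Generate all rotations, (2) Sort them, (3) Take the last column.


Rotations (sorted):
  0: $bbbb -> last char: b
  1: b$bbb -> last char: b
  2: bb$bb -> last char: b
  3: bbb$b -> last char: b
  4: bbbb$ -> last char: $


BWT = bbbb$


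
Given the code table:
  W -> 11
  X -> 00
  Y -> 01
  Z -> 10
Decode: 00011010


Decoding:
00 -> X
01 -> Y
10 -> Z
10 -> Z


Result: XYZZ


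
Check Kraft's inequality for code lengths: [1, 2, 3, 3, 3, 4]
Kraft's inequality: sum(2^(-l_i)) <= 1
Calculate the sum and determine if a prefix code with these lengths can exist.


Sum = 2^(-1) + 2^(-2) + 2^(-3) + 2^(-3) + 2^(-3) + 2^(-4)
    = 0.5 + 0.25 + 0.125 + 0.125 + 0.125 + 0.0625
    = 19/16 = 1.1875
Since 1.1875 > 1, Kraft's inequality is NOT satisfied.
A prefix code with these lengths CANNOT exist.

Kraft sum = 1.1875. Not satisfied.


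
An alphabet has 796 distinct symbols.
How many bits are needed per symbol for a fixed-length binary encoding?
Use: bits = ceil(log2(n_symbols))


log2(796) = 9.6366
Bracket: 2^9 = 512 < 796 <= 2^10 = 1024
So ceil(log2(796)) = 10

bits = ceil(log2(796)) = ceil(9.6366) = 10 bits


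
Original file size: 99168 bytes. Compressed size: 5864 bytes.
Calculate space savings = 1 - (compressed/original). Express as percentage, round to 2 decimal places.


ratio = compressed/original = 5864/99168 = 0.059132
savings = 1 - ratio = 1 - 0.059132 = 0.940868
as a percentage: 0.940868 * 100 = 94.09%

Space savings = 1 - 5864/99168 = 94.09%


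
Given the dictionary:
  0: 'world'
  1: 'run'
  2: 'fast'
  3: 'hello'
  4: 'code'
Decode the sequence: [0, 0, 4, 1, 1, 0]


Look up each index in the dictionary:
  0 -> 'world'
  0 -> 'world'
  4 -> 'code'
  1 -> 'run'
  1 -> 'run'
  0 -> 'world'

Decoded: "world world code run run world"


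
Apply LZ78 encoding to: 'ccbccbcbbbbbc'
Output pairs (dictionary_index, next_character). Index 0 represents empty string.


LZ78 encoding steps:
Dictionary: {0: ''}
Step 1: w='' (idx 0), next='c' -> output (0, 'c'), add 'c' as idx 1
Step 2: w='c' (idx 1), next='b' -> output (1, 'b'), add 'cb' as idx 2
Step 3: w='c' (idx 1), next='c' -> output (1, 'c'), add 'cc' as idx 3
Step 4: w='' (idx 0), next='b' -> output (0, 'b'), add 'b' as idx 4
Step 5: w='cb' (idx 2), next='b' -> output (2, 'b'), add 'cbb' as idx 5
Step 6: w='b' (idx 4), next='b' -> output (4, 'b'), add 'bb' as idx 6
Step 7: w='b' (idx 4), next='c' -> output (4, 'c'), add 'bc' as idx 7


Encoded: [(0, 'c'), (1, 'b'), (1, 'c'), (0, 'b'), (2, 'b'), (4, 'b'), (4, 'c')]


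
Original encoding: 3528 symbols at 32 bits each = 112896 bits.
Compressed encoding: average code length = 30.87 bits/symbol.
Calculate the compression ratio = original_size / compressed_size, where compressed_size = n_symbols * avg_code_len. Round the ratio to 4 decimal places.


original_size = n_symbols * orig_bits = 3528 * 32 = 112896 bits
compressed_size = n_symbols * avg_code_len = 3528 * 30.87 = 108909.36 bits
ratio = original_size / compressed_size = 112896 / 108909.36 = 1.0366

Compression ratio = 1.0366


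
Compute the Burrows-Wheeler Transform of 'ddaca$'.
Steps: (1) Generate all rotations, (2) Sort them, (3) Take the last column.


Rotations (sorted):
  0: $ddaca -> last char: a
  1: a$ddac -> last char: c
  2: aca$dd -> last char: d
  3: ca$dda -> last char: a
  4: daca$d -> last char: d
  5: ddaca$ -> last char: $


BWT = acdad$


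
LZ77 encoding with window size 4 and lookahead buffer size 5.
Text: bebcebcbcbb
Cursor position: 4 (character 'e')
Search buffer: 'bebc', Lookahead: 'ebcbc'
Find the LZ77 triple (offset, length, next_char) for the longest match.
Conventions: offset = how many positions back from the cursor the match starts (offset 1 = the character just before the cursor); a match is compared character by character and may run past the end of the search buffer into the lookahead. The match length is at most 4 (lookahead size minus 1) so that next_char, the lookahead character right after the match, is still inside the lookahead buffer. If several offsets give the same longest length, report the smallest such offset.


Try each offset into the search buffer:
  offset=1 (pos 3, char 'c'): match length 0
  offset=2 (pos 2, char 'b'): match length 0
  offset=3 (pos 1, char 'e'): match length 3
  offset=4 (pos 0, char 'b'): match length 0
Longest match has length 3 at offset 3.
next_char = character at position 4 + 3 = 7 -> 'b'

Best match: offset=3, length=3 (matching 'ebc' starting at position 1)
LZ77 triple: (3, 3, 'b')


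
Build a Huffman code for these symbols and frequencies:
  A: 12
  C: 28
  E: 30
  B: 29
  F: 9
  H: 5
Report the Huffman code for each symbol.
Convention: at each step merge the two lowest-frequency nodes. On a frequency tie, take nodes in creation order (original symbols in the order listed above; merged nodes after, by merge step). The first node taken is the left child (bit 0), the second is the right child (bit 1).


Huffman tree construction:
Step 1: Merge H(5) + F(9) = 14
Step 2: Merge A(12) + (H+F)(14) = 26
Step 3: Merge (A+(H+F))(26) + C(28) = 54
Step 4: Merge B(29) + E(30) = 59
Step 5: Merge ((A+(H+F))+C)(54) + (B+E)(59) = 113
Read each symbol's code off the tree from the root (left child = 0, right child = 1).

Codes:
  A: 000 (length 3)
  C: 01 (length 2)
  E: 11 (length 2)
  B: 10 (length 2)
  F: 0011 (length 4)
  H: 0010 (length 4)
Average code length: 266/113 = 2.3540 bits/symbol


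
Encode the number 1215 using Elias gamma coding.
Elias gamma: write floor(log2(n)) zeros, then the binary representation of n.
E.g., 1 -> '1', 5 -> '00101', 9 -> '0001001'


num_bits = floor(log2(1215)) + 1 = 11
leading_zeros = num_bits - 1 = 10
binary(1215) = 10010111111

Elias gamma(1215) = '0000000000' + '10010111111' = 000000000010010111111 (21 bits)


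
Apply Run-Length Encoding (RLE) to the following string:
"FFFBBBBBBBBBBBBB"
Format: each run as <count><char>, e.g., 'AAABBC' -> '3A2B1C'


Scanning runs left to right:
  i=0: run of 'F' x 3 -> '3F'
  i=3: run of 'B' x 13 -> '13B'

RLE = 3F13B


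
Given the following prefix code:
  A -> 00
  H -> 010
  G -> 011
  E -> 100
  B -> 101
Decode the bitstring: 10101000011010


Decoding step by step:
Bits 101 -> B
Bits 010 -> H
Bits 00 -> A
Bits 011 -> G
Bits 010 -> H


Decoded message: BHAGH


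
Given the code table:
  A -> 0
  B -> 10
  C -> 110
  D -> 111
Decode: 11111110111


Decoding:
111 -> D
111 -> D
10 -> B
111 -> D


Result: DDBD


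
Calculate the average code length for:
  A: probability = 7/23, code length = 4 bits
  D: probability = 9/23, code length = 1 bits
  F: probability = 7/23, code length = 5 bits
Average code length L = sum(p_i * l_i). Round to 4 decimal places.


Weighted contributions p_i * l_i:
  A: (7/23) * 4 = 28/23
  D: (9/23) * 1 = 9/23
  F: (7/23) * 5 = 35/23
Sum = (28 + 9 + 35)/23 = 72/23

L = 72/23 = 3.1304 bits/symbol


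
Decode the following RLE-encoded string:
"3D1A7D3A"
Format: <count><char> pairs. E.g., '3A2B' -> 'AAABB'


Expanding each <count><char> pair:
  3D -> 'DDD'
  1A -> 'A'
  7D -> 'DDDDDDD'
  3A -> 'AAA'

Decoded = DDDADDDDDDDAAA


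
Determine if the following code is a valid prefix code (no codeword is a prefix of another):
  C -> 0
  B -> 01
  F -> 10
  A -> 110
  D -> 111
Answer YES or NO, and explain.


Checking each pair (does one codeword prefix another?):
  C='0' vs B='01': prefix -- VIOLATION

NO -- this is NOT a valid prefix code. C (0) is a prefix of B (01).


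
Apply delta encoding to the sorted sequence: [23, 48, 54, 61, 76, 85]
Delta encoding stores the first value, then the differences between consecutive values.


First value: 23
Deltas:
  48 - 23 = 25
  54 - 48 = 6
  61 - 54 = 7
  76 - 61 = 15
  85 - 76 = 9


Delta encoded: [23, 25, 6, 7, 15, 9]


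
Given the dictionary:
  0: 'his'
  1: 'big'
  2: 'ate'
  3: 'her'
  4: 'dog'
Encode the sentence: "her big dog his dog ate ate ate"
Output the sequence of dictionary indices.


Look up each word in the dictionary:
  'her' -> 3
  'big' -> 1
  'dog' -> 4
  'his' -> 0
  'dog' -> 4
  'ate' -> 2
  'ate' -> 2
  'ate' -> 2

Encoded: [3, 1, 4, 0, 4, 2, 2, 2]


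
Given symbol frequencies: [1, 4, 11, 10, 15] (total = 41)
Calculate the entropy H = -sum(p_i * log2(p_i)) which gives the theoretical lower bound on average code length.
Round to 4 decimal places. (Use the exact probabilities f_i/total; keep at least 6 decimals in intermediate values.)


Per-symbol terms -p_i * log2(p_i) with p_i = f_i/41:
  p = 1/41 = 0.024390: log2(p) = -5.357552, -p*log2(p) = 0.130672
  p = 4/41 = 0.097561: log2(p) = -3.357552, -p*log2(p) = 0.327566
  p = 11/41 = 0.268293: log2(p) = -1.898120, -p*log2(p) = 0.509252
  p = 10/41 = 0.243902: log2(p) = -2.035624, -p*log2(p) = 0.496494
  p = 15/41 = 0.365854: log2(p) = -1.450661, -p*log2(p) = 0.530730
H = 0.130672 + 0.327566 + 0.509252 + 0.496494 + 0.530730 = 1.994714

H = 1.9947 bits/symbol


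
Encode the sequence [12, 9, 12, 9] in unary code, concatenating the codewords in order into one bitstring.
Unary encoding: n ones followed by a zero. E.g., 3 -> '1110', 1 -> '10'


Encode each number as n ones followed by a terminating 0:
  12 -> 1111111111110 (13 bits)
  9 -> 1111111110 (10 bits)
  12 -> 1111111111110 (13 bits)
  9 -> 1111111110 (10 bits)
Total length = 13 + 10 + 13 + 10 = 46 bits.

Unary([12, 9, 12, 9]) = 1111111111110111111111011111111111101111111110 (46 bits)


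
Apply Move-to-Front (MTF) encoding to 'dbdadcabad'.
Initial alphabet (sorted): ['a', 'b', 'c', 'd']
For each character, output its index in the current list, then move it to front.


MTF encoding:
'd': index 3 in ['a', 'b', 'c', 'd'] -> ['d', 'a', 'b', 'c']
'b': index 2 in ['d', 'a', 'b', 'c'] -> ['b', 'd', 'a', 'c']
'd': index 1 in ['b', 'd', 'a', 'c'] -> ['d', 'b', 'a', 'c']
'a': index 2 in ['d', 'b', 'a', 'c'] -> ['a', 'd', 'b', 'c']
'd': index 1 in ['a', 'd', 'b', 'c'] -> ['d', 'a', 'b', 'c']
'c': index 3 in ['d', 'a', 'b', 'c'] -> ['c', 'd', 'a', 'b']
'a': index 2 in ['c', 'd', 'a', 'b'] -> ['a', 'c', 'd', 'b']
'b': index 3 in ['a', 'c', 'd', 'b'] -> ['b', 'a', 'c', 'd']
'a': index 1 in ['b', 'a', 'c', 'd'] -> ['a', 'b', 'c', 'd']
'd': index 3 in ['a', 'b', 'c', 'd'] -> ['d', 'a', 'b', 'c']


Output: [3, 2, 1, 2, 1, 3, 2, 3, 1, 3]


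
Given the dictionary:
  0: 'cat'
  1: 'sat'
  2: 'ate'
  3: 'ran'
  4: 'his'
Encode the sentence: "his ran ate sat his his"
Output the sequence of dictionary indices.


Look up each word in the dictionary:
  'his' -> 4
  'ran' -> 3
  'ate' -> 2
  'sat' -> 1
  'his' -> 4
  'his' -> 4

Encoded: [4, 3, 2, 1, 4, 4]


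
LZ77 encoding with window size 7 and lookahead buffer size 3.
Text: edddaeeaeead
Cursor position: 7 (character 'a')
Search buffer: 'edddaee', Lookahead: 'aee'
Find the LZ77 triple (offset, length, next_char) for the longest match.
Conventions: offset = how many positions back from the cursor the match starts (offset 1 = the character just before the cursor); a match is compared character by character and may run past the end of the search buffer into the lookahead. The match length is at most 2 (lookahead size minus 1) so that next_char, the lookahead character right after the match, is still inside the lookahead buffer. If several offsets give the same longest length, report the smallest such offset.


Try each offset into the search buffer:
  offset=1 (pos 6, char 'e'): match length 0
  offset=2 (pos 5, char 'e'): match length 0
  offset=3 (pos 4, char 'a'): match length 2
  offset=4 (pos 3, char 'd'): match length 0
  offset=5 (pos 2, char 'd'): match length 0
  offset=6 (pos 1, char 'd'): match length 0
  offset=7 (pos 0, char 'e'): match length 0
Longest match has length 2 at offset 3.
next_char = character at position 7 + 2 = 9 -> 'e'

Best match: offset=3, length=2 (matching 'ae' starting at position 4)
LZ77 triple: (3, 2, 'e')


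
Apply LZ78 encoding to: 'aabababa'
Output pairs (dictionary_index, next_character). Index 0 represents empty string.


LZ78 encoding steps:
Dictionary: {0: ''}
Step 1: w='' (idx 0), next='a' -> output (0, 'a'), add 'a' as idx 1
Step 2: w='a' (idx 1), next='b' -> output (1, 'b'), add 'ab' as idx 2
Step 3: w='ab' (idx 2), next='a' -> output (2, 'a'), add 'aba' as idx 3
Step 4: w='' (idx 0), next='b' -> output (0, 'b'), add 'b' as idx 4
Step 5: w='a' (idx 1), end of input -> output (1, '')


Encoded: [(0, 'a'), (1, 'b'), (2, 'a'), (0, 'b'), (1, '')]


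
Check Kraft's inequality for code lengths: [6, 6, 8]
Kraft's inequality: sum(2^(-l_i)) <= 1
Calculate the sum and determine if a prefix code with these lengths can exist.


Sum = 2^(-6) + 2^(-6) + 2^(-8)
    = 0.015625 + 0.015625 + 0.00390625
    = 9/256 = 0.03515625
Since 0.03515625 <= 1, Kraft's inequality IS satisfied.
A prefix code with these lengths CAN exist.

Kraft sum = 0.03515625. Satisfied.


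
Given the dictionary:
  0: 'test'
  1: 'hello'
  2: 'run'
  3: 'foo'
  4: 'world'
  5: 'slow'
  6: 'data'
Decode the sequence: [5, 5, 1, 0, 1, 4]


Look up each index in the dictionary:
  5 -> 'slow'
  5 -> 'slow'
  1 -> 'hello'
  0 -> 'test'
  1 -> 'hello'
  4 -> 'world'

Decoded: "slow slow hello test hello world"


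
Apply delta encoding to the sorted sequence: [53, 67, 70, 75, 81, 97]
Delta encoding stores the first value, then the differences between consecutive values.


First value: 53
Deltas:
  67 - 53 = 14
  70 - 67 = 3
  75 - 70 = 5
  81 - 75 = 6
  97 - 81 = 16


Delta encoded: [53, 14, 3, 5, 6, 16]


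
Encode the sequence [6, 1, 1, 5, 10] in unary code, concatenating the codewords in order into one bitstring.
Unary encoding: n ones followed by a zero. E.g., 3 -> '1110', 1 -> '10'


Encode each number as n ones followed by a terminating 0:
  6 -> 1111110 (7 bits)
  1 -> 10 (2 bits)
  1 -> 10 (2 bits)
  5 -> 111110 (6 bits)
  10 -> 11111111110 (11 bits)
Total length = 7 + 2 + 2 + 6 + 11 = 28 bits.

Unary([6, 1, 1, 5, 10]) = 1111110101011111011111111110 (28 bits)


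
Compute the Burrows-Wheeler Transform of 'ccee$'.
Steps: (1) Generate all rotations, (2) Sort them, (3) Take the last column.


Rotations (sorted):
  0: $ccee -> last char: e
  1: ccee$ -> last char: $
  2: cee$c -> last char: c
  3: e$cce -> last char: e
  4: ee$cc -> last char: c


BWT = e$cec


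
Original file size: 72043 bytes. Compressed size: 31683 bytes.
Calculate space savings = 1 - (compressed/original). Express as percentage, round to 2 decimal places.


ratio = compressed/original = 31683/72043 = 0.439779
savings = 1 - ratio = 1 - 0.439779 = 0.560221
as a percentage: 0.560221 * 100 = 56.02%

Space savings = 1 - 31683/72043 = 56.02%


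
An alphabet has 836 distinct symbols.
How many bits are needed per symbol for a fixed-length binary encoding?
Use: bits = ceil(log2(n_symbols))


log2(836) = 9.7074
Bracket: 2^9 = 512 < 836 <= 2^10 = 1024
So ceil(log2(836)) = 10

bits = ceil(log2(836)) = ceil(9.7074) = 10 bits


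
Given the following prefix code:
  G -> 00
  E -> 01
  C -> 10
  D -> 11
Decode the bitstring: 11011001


Decoding step by step:
Bits 11 -> D
Bits 01 -> E
Bits 10 -> C
Bits 01 -> E


Decoded message: DECE


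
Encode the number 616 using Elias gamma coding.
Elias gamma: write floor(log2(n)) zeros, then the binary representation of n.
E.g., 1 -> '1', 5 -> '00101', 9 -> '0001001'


num_bits = floor(log2(616)) + 1 = 10
leading_zeros = num_bits - 1 = 9
binary(616) = 1001101000

Elias gamma(616) = '000000000' + '1001101000' = 0000000001001101000 (19 bits)


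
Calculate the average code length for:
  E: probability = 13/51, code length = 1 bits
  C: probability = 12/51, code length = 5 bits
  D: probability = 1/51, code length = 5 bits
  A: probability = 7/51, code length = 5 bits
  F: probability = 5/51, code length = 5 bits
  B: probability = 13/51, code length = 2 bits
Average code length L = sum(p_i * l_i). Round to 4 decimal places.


Weighted contributions p_i * l_i:
  E: (13/51) * 1 = 13/51
  C: (12/51) * 5 = 60/51
  D: (1/51) * 5 = 5/51
  A: (7/51) * 5 = 35/51
  F: (5/51) * 5 = 25/51
  B: (13/51) * 2 = 26/51
Sum = (13 + 60 + 5 + 35 + 25 + 26)/51 = 164/51

L = 164/51 = 3.2157 bits/symbol


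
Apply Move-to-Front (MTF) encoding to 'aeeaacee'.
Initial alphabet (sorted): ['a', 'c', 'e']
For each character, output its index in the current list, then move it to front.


MTF encoding:
'a': index 0 in ['a', 'c', 'e'] -> ['a', 'c', 'e']
'e': index 2 in ['a', 'c', 'e'] -> ['e', 'a', 'c']
'e': index 0 in ['e', 'a', 'c'] -> ['e', 'a', 'c']
'a': index 1 in ['e', 'a', 'c'] -> ['a', 'e', 'c']
'a': index 0 in ['a', 'e', 'c'] -> ['a', 'e', 'c']
'c': index 2 in ['a', 'e', 'c'] -> ['c', 'a', 'e']
'e': index 2 in ['c', 'a', 'e'] -> ['e', 'c', 'a']
'e': index 0 in ['e', 'c', 'a'] -> ['e', 'c', 'a']


Output: [0, 2, 0, 1, 0, 2, 2, 0]


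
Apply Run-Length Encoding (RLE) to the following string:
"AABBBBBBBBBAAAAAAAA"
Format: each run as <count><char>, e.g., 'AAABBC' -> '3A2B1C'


Scanning runs left to right:
  i=0: run of 'A' x 2 -> '2A'
  i=2: run of 'B' x 9 -> '9B'
  i=11: run of 'A' x 8 -> '8A'

RLE = 2A9B8A


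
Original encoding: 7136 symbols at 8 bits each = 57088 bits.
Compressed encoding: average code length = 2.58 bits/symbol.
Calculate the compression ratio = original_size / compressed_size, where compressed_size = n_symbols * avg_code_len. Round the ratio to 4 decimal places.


original_size = n_symbols * orig_bits = 7136 * 8 = 57088 bits
compressed_size = n_symbols * avg_code_len = 7136 * 2.58 = 18410.88 bits
ratio = original_size / compressed_size = 57088 / 18410.88 = 3.1008

Compression ratio = 3.1008


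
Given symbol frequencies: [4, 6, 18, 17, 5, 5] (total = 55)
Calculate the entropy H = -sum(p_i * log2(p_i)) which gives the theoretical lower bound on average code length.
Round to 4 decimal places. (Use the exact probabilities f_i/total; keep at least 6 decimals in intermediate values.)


Per-symbol terms -p_i * log2(p_i) with p_i = f_i/55:
  p = 4/55 = 0.072727: log2(p) = -3.781360, -p*log2(p) = 0.275008
  p = 6/55 = 0.109091: log2(p) = -3.196397, -p*log2(p) = 0.348698
  p = 18/55 = 0.327273: log2(p) = -1.611435, -p*log2(p) = 0.527379
  p = 17/55 = 0.309091: log2(p) = -1.693897, -p*log2(p) = 0.523568
  p = 5/55 = 0.090909: log2(p) = -3.459432, -p*log2(p) = 0.314494
  p = 5/55 = 0.090909: log2(p) = -3.459432, -p*log2(p) = 0.314494
H = 0.275008 + 0.348698 + 0.527379 + 0.523568 + 0.314494 + 0.314494 = 2.303641

H = 2.3036 bits/symbol


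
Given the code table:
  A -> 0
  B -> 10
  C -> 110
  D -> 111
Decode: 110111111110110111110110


Decoding:
110 -> C
111 -> D
111 -> D
110 -> C
110 -> C
111 -> D
110 -> C
110 -> C


Result: CDDCCDCC


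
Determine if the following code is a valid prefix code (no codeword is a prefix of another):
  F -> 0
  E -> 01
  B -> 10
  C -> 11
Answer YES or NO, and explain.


Checking each pair (does one codeword prefix another?):
  F='0' vs E='01': prefix -- VIOLATION

NO -- this is NOT a valid prefix code. F (0) is a prefix of E (01).


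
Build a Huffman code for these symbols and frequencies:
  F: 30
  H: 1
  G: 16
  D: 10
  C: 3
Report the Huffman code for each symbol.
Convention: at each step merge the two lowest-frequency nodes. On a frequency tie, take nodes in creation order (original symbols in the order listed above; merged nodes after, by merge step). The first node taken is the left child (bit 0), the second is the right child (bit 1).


Huffman tree construction:
Step 1: Merge H(1) + C(3) = 4
Step 2: Merge (H+C)(4) + D(10) = 14
Step 3: Merge ((H+C)+D)(14) + G(16) = 30
Step 4: Merge F(30) + (((H+C)+D)+G)(30) = 60
Read each symbol's code off the tree from the root (left child = 0, right child = 1).

Codes:
  F: 0 (length 1)
  H: 1000 (length 4)
  G: 11 (length 2)
  D: 101 (length 3)
  C: 1001 (length 4)
Average code length: 108/60 = 1.8000 bits/symbol


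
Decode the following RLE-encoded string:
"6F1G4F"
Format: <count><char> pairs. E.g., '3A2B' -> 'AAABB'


Expanding each <count><char> pair:
  6F -> 'FFFFFF'
  1G -> 'G'
  4F -> 'FFFF'

Decoded = FFFFFFGFFFF


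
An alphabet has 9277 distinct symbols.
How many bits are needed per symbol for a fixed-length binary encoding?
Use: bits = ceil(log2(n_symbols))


log2(9277) = 13.1794
Bracket: 2^13 = 8192 < 9277 <= 2^14 = 16384
So ceil(log2(9277)) = 14

bits = ceil(log2(9277)) = ceil(13.1794) = 14 bits


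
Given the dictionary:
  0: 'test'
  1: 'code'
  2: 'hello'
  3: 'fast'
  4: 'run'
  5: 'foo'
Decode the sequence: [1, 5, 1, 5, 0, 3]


Look up each index in the dictionary:
  1 -> 'code'
  5 -> 'foo'
  1 -> 'code'
  5 -> 'foo'
  0 -> 'test'
  3 -> 'fast'

Decoded: "code foo code foo test fast"


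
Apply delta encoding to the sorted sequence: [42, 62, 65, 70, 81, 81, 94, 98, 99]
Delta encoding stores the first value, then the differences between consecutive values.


First value: 42
Deltas:
  62 - 42 = 20
  65 - 62 = 3
  70 - 65 = 5
  81 - 70 = 11
  81 - 81 = 0
  94 - 81 = 13
  98 - 94 = 4
  99 - 98 = 1


Delta encoded: [42, 20, 3, 5, 11, 0, 13, 4, 1]


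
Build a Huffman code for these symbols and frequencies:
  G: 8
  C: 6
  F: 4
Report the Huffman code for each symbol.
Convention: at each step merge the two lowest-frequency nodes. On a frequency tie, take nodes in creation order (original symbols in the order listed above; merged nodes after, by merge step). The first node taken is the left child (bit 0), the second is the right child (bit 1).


Huffman tree construction:
Step 1: Merge F(4) + C(6) = 10
Step 2: Merge G(8) + (F+C)(10) = 18
Read each symbol's code off the tree from the root (left child = 0, right child = 1).

Codes:
  G: 0 (length 1)
  C: 11 (length 2)
  F: 10 (length 2)
Average code length: 28/18 = 1.5556 bits/symbol


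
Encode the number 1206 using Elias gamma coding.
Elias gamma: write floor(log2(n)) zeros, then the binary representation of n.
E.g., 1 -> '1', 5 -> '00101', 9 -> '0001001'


num_bits = floor(log2(1206)) + 1 = 11
leading_zeros = num_bits - 1 = 10
binary(1206) = 10010110110

Elias gamma(1206) = '0000000000' + '10010110110' = 000000000010010110110 (21 bits)


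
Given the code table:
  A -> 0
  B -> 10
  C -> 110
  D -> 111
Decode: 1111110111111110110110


Decoding:
111 -> D
111 -> D
0 -> A
111 -> D
111 -> D
110 -> C
110 -> C
110 -> C


Result: DDADDCCC


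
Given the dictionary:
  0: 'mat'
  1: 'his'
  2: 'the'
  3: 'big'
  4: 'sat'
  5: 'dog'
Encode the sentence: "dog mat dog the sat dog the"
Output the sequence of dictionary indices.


Look up each word in the dictionary:
  'dog' -> 5
  'mat' -> 0
  'dog' -> 5
  'the' -> 2
  'sat' -> 4
  'dog' -> 5
  'the' -> 2

Encoded: [5, 0, 5, 2, 4, 5, 2]
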